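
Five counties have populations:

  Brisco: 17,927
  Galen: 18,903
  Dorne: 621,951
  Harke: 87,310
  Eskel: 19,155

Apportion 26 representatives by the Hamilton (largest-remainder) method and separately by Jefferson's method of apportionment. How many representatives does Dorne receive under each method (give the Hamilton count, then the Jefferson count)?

21 and 23

Hamilton: Brisco 0, Galen 1, Dorne 21, Harke 3, Eskel 1.
Jefferson: Brisco 0, Galen 0, Dorne 23, Harke 3, Eskel 0.
Dorne gets 21 under Hamilton and 23 under Jefferson.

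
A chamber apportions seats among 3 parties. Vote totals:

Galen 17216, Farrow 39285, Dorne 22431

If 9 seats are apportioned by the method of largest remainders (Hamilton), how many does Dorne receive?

3

Standard divisor: 78932 ÷ 9 ≈ 8770.222.
Standard quotas: Galen 1.9630, Farrow 4.4794, Dorne 2.5576.
Lower quotas: Galen 1, Farrow 4, Dorne 2 (sum 7, leaving 2 seats).
Remainders in descending order: Galen 0.9630, Dorne 0.5576, Farrow 0.4794.
The surplus seats go to Galen, Dorne.
Dorne receives 3.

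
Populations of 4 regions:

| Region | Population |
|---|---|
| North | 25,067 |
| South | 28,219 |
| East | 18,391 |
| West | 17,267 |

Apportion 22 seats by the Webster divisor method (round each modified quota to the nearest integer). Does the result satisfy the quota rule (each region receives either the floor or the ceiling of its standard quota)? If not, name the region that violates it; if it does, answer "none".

Standard quotas: North 6.200, South 6.980, East 4.549, West 4.271.
Webster allocation: North 6, South 7, East 5, West 4.
Every allocation lies between the lower and upper quota.

none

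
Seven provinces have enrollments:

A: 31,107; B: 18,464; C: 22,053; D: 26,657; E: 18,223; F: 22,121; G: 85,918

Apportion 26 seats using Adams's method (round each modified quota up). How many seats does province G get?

9

Standard divisor 224543/26 ≈ 8636.269; standard quotas: A 3.602, B 2.138, C 2.554, D 3.087, E 2.110, F 2.561, G 9.949.
Rounding up gives 4, 3, 3, 4, 3, 3, 10 = 30 seats, so the divisor must be adjusted.
With modified divisor 10000: modified quotas A 3.111, B 1.846, C 2.205, D 2.666, E 1.822, F 2.212, G 8.592.
Rounding up: A 4, B 2, C 3, D 3, E 2, F 3, G 9 (total 26).
G receives 9.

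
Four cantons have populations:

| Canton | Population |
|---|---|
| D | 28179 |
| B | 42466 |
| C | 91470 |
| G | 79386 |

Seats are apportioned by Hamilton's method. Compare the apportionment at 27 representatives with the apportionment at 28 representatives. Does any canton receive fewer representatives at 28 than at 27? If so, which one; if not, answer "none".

At 27 seats: D 3, B 5, C 10, G 9.
At 28 seats: D 3, B 5, C 11, G 9.
No canton's allocation decreased.

none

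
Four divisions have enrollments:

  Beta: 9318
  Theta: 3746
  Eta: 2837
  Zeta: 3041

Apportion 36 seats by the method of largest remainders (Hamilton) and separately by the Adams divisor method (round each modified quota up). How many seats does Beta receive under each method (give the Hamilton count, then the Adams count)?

Hamilton: Beta 18, Theta 7, Eta 5, Zeta 6.
Adams: Beta 17, Theta 7, Eta 6, Zeta 6.
Beta gets 18 under Hamilton and 17 under Adams.

18 and 17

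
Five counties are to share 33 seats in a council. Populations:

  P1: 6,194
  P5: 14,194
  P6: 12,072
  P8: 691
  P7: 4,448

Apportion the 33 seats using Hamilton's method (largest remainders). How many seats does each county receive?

The standard divisor is 37599/33 ≈ 1139.364.
Standard quotas: P1 5.4364, P5 12.4578, P6 10.5954, P8 0.6065, P7 3.9039.
Lower quotas: P1 5, P5 12, P6 10, P8 0, P7 3 (sum 30, leaving 3 seats).
Remainders in descending order: P7 0.9039, P8 0.6065, P6 0.5954, P5 0.4578, P1 0.4364.
The surplus seats go to P7, P8, P6.

P1 5, P5 12, P6 11, P8 1, P7 4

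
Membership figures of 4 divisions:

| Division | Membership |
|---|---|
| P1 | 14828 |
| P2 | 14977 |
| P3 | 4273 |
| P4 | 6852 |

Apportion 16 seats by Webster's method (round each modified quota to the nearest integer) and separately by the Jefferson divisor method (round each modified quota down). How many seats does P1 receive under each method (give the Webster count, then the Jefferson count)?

Webster: P1 5, P2 6, P3 2, P4 3.
Jefferson: P1 6, P2 6, P3 1, P4 3.
P1 gets 5 under Webster and 6 under Jefferson.

5 and 6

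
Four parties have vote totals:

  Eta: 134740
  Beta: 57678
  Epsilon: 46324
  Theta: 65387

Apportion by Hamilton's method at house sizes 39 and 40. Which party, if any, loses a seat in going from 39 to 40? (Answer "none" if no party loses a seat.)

At 39 seats: Eta 17, Beta 8, Epsilon 6, Theta 8.
At 40 seats: Eta 18, Beta 7, Epsilon 6, Theta 9.
Beta drops from 8 to 7.

Beta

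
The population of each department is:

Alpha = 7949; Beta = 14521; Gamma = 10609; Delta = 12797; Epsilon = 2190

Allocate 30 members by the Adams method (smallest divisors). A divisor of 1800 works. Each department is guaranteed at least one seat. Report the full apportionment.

Alpha=5, Beta=9, Gamma=6, Delta=8, Epsilon=2

With modified divisor 1800: modified quotas Alpha 4.416, Beta 8.067, Gamma 5.894, Delta 7.109, Epsilon 1.217.
Rounding up: Alpha 5, Beta 9, Gamma 6, Delta 8, Epsilon 2 (total 30).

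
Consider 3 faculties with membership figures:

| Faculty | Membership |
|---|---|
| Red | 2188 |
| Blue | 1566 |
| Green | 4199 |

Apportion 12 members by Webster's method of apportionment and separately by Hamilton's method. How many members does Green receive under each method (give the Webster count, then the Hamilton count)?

7 and 6

Webster: Red 3, Blue 2, Green 7.
Hamilton: Red 3, Blue 3, Green 6.
Green gets 7 under Webster and 6 under Hamilton.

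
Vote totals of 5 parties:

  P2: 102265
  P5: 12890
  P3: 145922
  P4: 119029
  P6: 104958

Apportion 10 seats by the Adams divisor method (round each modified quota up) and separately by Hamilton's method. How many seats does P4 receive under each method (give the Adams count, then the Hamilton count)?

2 and 3

Adams: P2 2, P5 1, P3 3, P4 2, P6 2.
Hamilton: P2 2, P5 0, P3 3, P4 3, P6 2.
P4 gets 2 under Adams and 3 under Hamilton.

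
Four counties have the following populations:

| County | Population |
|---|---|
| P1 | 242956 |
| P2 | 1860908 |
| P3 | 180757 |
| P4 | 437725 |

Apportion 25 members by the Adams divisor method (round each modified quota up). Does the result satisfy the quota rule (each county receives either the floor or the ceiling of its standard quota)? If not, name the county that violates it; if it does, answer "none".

Standard quotas: P1 2.231, P2 17.089, P3 1.660, P4 4.020.
Adams allocation: P1 3, P2 16, P3 2, P4 4.
P2 has quota 17.089 (lower 17, upper 18) but receives 16 — outside the quota interval.

P2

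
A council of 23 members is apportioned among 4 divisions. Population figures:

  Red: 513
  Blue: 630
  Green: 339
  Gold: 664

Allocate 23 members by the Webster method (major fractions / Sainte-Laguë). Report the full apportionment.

Standard divisor 2146/23 ≈ 93.304; standard quotas: Red 5.498, Blue 6.752, Green 3.633, Gold 7.116.
Rounding to the nearest integer gives Red 5, Blue 7, Green 4, Gold 7 — total 23, matching the house size, so no adjustment is needed.

Red 5, Blue 7, Green 4, Gold 7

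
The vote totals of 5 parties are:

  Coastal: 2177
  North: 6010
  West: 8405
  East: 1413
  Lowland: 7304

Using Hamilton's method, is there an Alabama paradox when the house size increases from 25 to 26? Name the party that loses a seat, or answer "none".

East

At 25 seats: Coastal 2, North 6, West 8, East 2, Lowland 7.
At 26 seats: Coastal 2, North 6, West 9, East 1, Lowland 8.
East drops from 2 to 1.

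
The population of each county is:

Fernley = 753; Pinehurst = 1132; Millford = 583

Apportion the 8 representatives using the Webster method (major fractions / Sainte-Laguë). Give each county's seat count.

Fernley 2, Pinehurst 4, Millford 2

Standard divisor 2468/8 ≈ 308.5; standard quotas: Fernley 2.441, Pinehurst 3.669, Millford 1.890.
Rounding to the nearest integer gives Fernley 2, Pinehurst 4, Millford 2 — total 8, matching the house size, so no adjustment is needed.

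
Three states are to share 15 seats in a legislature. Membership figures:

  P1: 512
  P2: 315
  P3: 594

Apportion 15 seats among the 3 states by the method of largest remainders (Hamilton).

P1 6; P2 3; P3 6

Standard divisor: 1421 ÷ 15 ≈ 94.733.
Standard quotas: P1 5.405, P2 3.325, P3 6.270.
Lower quotas: P1 5, P2 3, P3 6 (sum 14, leaving 1 seat).
Remainders in descending order: P1 0.405, P2 0.325, P3 0.270.
The surplus seat goes to P1.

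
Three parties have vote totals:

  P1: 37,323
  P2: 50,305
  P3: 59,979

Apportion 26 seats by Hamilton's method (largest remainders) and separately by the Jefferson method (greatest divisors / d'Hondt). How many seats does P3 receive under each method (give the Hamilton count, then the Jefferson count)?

10 and 11

Hamilton: P1 7, P2 9, P3 10.
Jefferson: P1 6, P2 9, P3 11.
P3 gets 10 under Hamilton and 11 under Jefferson.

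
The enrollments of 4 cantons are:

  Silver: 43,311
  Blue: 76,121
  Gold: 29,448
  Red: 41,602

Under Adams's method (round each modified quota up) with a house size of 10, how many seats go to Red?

Standard divisor 190482/10 ≈ 19048.2; standard quotas: Silver 2.274, Blue 3.996, Gold 1.546, Red 2.184.
Rounding up gives 3, 4, 2, 3 = 12 seats, so the divisor must be adjusted.
With modified divisor 23500: modified quotas Silver 1.843, Blue 3.239, Gold 1.253, Red 1.770.
Rounding up: Silver 2, Blue 4, Gold 2, Red 2 (total 10).
Red receives 2.

2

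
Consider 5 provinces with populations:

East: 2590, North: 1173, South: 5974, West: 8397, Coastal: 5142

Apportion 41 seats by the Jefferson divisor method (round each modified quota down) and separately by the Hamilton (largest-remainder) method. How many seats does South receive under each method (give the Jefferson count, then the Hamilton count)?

11 and 10

Jefferson: East 4, North 2, South 11, West 15, Coastal 9.
Hamilton: East 5, North 2, South 10, West 15, Coastal 9.
South gets 11 under Jefferson and 10 under Hamilton.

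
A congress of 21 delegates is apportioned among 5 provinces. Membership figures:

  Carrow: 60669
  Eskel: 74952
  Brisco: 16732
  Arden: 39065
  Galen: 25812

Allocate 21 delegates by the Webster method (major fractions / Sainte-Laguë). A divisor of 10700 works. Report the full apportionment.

Carrow=6, Eskel=7, Brisco=2, Arden=4, Galen=2

With modified divisor 10700: modified quotas Carrow 5.670, Eskel 7.005, Brisco 1.564, Arden 3.651, Galen 2.412.
Rounding to the nearest integer: Carrow 6, Eskel 7, Brisco 2, Arden 4, Galen 2 (total 21).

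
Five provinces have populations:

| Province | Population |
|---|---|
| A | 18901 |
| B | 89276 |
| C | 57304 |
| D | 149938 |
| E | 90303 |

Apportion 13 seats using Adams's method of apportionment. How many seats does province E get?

3

Standard divisor 405722/13 ≈ 31209.385; standard quotas: A 0.606, B 2.861, C 1.836, D 4.804, E 2.893.
Rounding up gives 1, 3, 2, 5, 3 = 14 seats, so the divisor must be adjusted.
With modified divisor 41100: modified quotas A 0.460, B 2.172, C 1.394, D 3.648, E 2.197.
Rounding up: A 1, B 3, C 2, D 4, E 3 (total 13).
E receives 3.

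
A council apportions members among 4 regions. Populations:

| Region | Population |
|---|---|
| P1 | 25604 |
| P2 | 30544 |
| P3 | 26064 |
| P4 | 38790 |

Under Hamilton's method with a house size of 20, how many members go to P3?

4

Standard divisor: 121002 ÷ 20 ≈ 6050.1.
Standard quotas: P1 4.2320, P2 5.0485, P3 4.3080, P4 6.4115.
Lower quotas: P1 4, P2 5, P3 4, P4 6 (sum 19, leaving 1 seat).
Remainders in descending order: P4 0.4115, P3 0.3080, P1 0.2320, P2 0.0485.
Largest remainder: P4 receives the extra seat.
P3 receives 4.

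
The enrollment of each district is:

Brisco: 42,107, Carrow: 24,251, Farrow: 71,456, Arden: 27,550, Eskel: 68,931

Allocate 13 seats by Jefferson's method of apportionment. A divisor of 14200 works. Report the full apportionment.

Brisco 2, Carrow 1, Farrow 5, Arden 1, Eskel 4

With modified divisor 14200: modified quotas Brisco 2.965, Carrow 1.708, Farrow 5.032, Arden 1.940, Eskel 4.854.
Rounding down: Brisco 2, Carrow 1, Farrow 5, Arden 1, Eskel 4 (total 13).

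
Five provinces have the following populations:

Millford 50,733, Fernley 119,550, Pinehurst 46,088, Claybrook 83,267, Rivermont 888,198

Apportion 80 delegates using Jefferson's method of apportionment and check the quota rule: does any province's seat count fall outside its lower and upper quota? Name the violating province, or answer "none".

Standard quotas: Millford 3.417, Fernley 8.052, Pinehurst 3.104, Claybrook 5.608, Rivermont 59.820.
Jefferson allocation: Millford 3, Fernley 8, Pinehurst 3, Claybrook 5, Rivermont 61.
Rivermont has quota 59.820 (lower 59, upper 60) but receives 61 — outside the quota interval.

Rivermont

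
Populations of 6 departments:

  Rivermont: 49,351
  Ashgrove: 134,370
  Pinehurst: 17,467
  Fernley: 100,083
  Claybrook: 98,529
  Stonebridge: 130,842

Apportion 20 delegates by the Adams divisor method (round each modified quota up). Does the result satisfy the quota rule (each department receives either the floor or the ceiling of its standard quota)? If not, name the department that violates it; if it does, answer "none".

Standard quotas: Rivermont 1.860, Ashgrove 5.064, Pinehurst 0.658, Fernley 3.772, Claybrook 3.714, Stonebridge 4.931.
Adams allocation: Rivermont 2, Ashgrove 5, Pinehurst 1, Fernley 4, Claybrook 4, Stonebridge 4.
Every allocation lies between the lower and upper quota.

none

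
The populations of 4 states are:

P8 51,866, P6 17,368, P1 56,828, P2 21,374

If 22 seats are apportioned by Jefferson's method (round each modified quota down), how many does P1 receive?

Standard divisor 147436/22 ≈ 6701.636; standard quotas: P8 7.739, P6 2.592, P1 8.480, P2 3.189.
Rounding down gives 7, 2, 8, 3 = 20 seats, so the divisor must be adjusted.
With modified divisor 6100: modified quotas P8 8.503, P6 2.847, P1 9.316, P2 3.504.
Rounding down: P8 8, P6 2, P1 9, P2 3 (total 22).
P1 receives 9.

9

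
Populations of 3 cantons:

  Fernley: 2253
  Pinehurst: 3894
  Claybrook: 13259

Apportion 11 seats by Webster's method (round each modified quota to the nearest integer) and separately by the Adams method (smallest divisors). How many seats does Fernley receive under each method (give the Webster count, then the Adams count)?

Webster: Fernley 1, Pinehurst 2, Claybrook 8.
Adams: Fernley 2, Pinehurst 2, Claybrook 7.
Fernley gets 1 under Webster and 2 under Adams.

1 and 2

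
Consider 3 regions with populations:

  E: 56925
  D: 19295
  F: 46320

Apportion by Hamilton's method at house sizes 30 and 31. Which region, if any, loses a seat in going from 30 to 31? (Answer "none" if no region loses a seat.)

At 30 seats: E 14, D 5, F 11.
At 31 seats: E 14, D 5, F 12.
No region's allocation decreased.

none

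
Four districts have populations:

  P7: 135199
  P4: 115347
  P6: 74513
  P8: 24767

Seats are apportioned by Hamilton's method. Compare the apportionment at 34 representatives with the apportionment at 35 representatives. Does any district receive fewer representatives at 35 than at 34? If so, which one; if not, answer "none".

At 34 seats: P7 13, P4 11, P6 7, P8 3.
At 35 seats: P7 14, P4 12, P6 7, P8 2.
P8 drops from 3 to 2.

P8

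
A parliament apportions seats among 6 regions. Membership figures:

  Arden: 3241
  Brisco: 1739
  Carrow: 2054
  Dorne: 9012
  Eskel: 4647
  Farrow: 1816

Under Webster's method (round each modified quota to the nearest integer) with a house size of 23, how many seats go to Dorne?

9

Standard divisor 22509/23 ≈ 978.652; standard quotas: Arden 3.312, Brisco 1.777, Carrow 2.099, Dorne 9.209, Eskel 4.748, Farrow 1.856.
Rounding to the nearest integer gives Arden 3, Brisco 2, Carrow 2, Dorne 9, Eskel 5, Farrow 2 — total 23, matching the house size, so no adjustment is needed.
Dorne receives 9.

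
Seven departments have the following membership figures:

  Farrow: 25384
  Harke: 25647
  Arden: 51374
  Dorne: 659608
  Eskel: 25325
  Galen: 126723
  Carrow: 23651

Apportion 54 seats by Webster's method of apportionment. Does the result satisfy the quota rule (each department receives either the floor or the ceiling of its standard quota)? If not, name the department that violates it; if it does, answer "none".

Standard quotas: Farrow 1.462, Harke 1.477, Arden 2.958, Dorne 37.985, Eskel 1.458, Galen 7.298, Carrow 1.362.
Webster allocation: Farrow 1, Harke 2, Arden 3, Dorne 39, Eskel 1, Galen 7, Carrow 1.
Dorne has quota 37.985 (lower 37, upper 38) but receives 39 — outside the quota interval.

Dorne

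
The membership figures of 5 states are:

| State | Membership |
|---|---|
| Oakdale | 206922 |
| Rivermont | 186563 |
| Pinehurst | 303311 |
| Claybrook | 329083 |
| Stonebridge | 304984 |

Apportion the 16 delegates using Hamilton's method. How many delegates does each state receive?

The standard divisor is 1330863/16 ≈ 83178.938.
Standard quotas: Oakdale 2.4877, Rivermont 2.2429, Pinehurst 3.6465, Claybrook 3.9563, Stonebridge 3.6666.
Lower quotas: Oakdale 2, Rivermont 2, Pinehurst 3, Claybrook 3, Stonebridge 3 (sum 13, leaving 3 seats).
Remainders in descending order: Claybrook 0.9563, Stonebridge 0.6666, Pinehurst 0.6465, Oakdale 0.4877, Rivermont 0.2429.
The surplus seats go to Claybrook, Stonebridge, Pinehurst.

Oakdale=2, Rivermont=2, Pinehurst=4, Claybrook=4, Stonebridge=4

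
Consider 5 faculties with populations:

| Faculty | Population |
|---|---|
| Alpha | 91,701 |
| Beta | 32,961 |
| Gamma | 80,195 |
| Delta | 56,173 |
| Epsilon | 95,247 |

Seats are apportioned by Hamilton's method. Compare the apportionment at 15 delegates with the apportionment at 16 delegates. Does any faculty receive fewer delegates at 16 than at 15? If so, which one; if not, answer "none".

At 15 seats: Alpha 4, Beta 2, Gamma 3, Delta 2, Epsilon 4.
At 16 seats: Alpha 4, Beta 1, Gamma 4, Delta 3, Epsilon 4.
Beta drops from 2 to 1.

Beta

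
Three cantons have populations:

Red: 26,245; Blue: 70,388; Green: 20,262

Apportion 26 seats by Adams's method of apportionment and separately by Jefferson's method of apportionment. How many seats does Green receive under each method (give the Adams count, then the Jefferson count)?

Adams: Red 6, Blue 15, Green 5.
Jefferson: Red 6, Blue 16, Green 4.
Green gets 5 under Adams and 4 under Jefferson.

5 and 4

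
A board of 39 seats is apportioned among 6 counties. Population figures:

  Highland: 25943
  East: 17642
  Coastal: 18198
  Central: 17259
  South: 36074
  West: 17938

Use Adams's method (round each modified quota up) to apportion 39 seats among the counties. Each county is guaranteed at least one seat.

Standard divisor 133054/39 ≈ 3411.641; standard quotas: Highland 7.604, East 5.171, Coastal 5.334, Central 5.059, South 10.574, West 5.258.
Rounding up gives 8, 6, 6, 6, 11, 6 = 43 seats, so the divisor must be adjusted.
With modified divisor 3620: modified quotas Highland 7.167, East 4.873, Coastal 5.027, Central 4.768, South 9.965, West 4.955.
Rounding up: Highland 8, East 5, Coastal 6, Central 5, South 10, West 5 (total 39).

Highland 8; East 5; Coastal 6; Central 5; South 10; West 5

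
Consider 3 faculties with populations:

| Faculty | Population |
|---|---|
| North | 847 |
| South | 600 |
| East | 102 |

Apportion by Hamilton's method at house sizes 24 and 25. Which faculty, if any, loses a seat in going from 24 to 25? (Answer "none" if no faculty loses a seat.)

East

At 24 seats: North 13, South 9, East 2.
At 25 seats: North 14, South 10, East 1.
East drops from 2 to 1.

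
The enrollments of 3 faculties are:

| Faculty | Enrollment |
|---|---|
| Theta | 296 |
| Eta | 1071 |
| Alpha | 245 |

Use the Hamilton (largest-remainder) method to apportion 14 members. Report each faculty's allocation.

Standard divisor: 1612 ÷ 14 ≈ 115.143.
Standard quotas: Theta 2.571, Eta 9.301, Alpha 2.128.
Lower quotas: Theta 2, Eta 9, Alpha 2 (sum 13, leaving 1 seat).
Remainders in descending order: Theta 0.571, Eta 0.301, Alpha 0.128.
Largest remainder: Theta receives the extra seat.

Theta=3; Eta=9; Alpha=2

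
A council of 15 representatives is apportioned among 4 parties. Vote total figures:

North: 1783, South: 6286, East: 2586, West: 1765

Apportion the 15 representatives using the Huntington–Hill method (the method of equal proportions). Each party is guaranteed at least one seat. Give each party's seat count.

North 2, South 8, East 3, West 2

With divisor 793: modified quotas North 2.248, South 7.927, East 3.261, West 2.226.
Geometric-mean thresholds: North √(2·3)=2.449, South √(7·8)=7.483, East √(3·4)=3.464, West √(2·3)=2.449.
Each quota rounded against its threshold gives North 2, South 8, East 3, West 2 (total 15).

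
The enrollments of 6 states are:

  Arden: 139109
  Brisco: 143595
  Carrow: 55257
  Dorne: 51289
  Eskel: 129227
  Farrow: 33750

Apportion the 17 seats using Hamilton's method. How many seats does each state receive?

Arden: 4, Brisco: 4, Carrow: 2, Dorne: 2, Eskel: 4, Farrow: 1

Standard divisor: 552227 ÷ 17 ≈ 32483.941.
Standard quotas: Arden 4.2824, Brisco 4.4205, Carrow 1.7011, Dorne 1.5789, Eskel 3.9782, Farrow 1.0390.
Lower quotas: Arden 4, Brisco 4, Carrow 1, Dorne 1, Eskel 3, Farrow 1 (sum 14, leaving 3 seats).
Remainders in descending order: Eskel 0.9782, Carrow 0.7011, Dorne 0.5789, Brisco 0.4205, Arden 0.2824, Farrow 0.0390.
Largest remainders: Eskel, Carrow, Dorne receive the extra seats.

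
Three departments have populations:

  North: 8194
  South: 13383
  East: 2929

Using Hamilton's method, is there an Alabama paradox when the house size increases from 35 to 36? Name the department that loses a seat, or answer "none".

none

At 35 seats: North 12, South 19, East 4.
At 36 seats: North 12, South 20, East 4.
No department's allocation decreased.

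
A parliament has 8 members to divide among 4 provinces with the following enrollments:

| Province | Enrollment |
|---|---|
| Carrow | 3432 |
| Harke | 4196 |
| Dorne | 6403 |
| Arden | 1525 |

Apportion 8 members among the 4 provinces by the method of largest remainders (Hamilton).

Carrow 2, Harke 2, Dorne 3, Arden 1

Total 15556; standard divisor 15556/8 ≈ 1944.5.
Standard quotas: Carrow 1.7650, Harke 2.1579, Dorne 3.2929, Arden 0.7843.
Lower quotas: Carrow 1, Harke 2, Dorne 3, Arden 0 (sum 6, leaving 2 seats).
Remainders in descending order: Arden 0.7843, Carrow 0.7650, Dorne 0.2929, Harke 0.1579.
Largest remainders: Arden, Carrow receive the extra seats.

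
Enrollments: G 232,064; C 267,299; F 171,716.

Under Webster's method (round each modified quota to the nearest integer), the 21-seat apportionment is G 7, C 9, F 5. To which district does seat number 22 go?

F

Priority for the next seat is population ÷ (current seats + 0.5).
Priorities: G 30941.867, C 28136.737, F 31221.091.
Highest priority: F.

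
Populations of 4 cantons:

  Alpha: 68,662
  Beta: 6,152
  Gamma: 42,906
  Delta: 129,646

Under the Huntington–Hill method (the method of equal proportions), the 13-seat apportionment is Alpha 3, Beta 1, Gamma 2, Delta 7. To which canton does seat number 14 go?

Alpha

Priority for the next seat is population ÷ (√(s·(s+1))).
Priorities: Alpha 19821.012, Beta 4350.121, Gamma 17516.301, Delta 17324.675.
Highest priority: Alpha.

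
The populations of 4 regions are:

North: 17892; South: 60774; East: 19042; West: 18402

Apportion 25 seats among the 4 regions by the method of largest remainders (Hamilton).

North: 4, South: 13, East: 4, West: 4

Total 116110; standard divisor 116110/25 ≈ 4644.4.
Standard quotas: North 3.8524, South 13.0854, East 4.1000, West 3.9622.
Lower quotas: North 3, South 13, East 4, West 3 (sum 23, leaving 2 seats).
Remainders in descending order: West 0.9622, North 0.8524, East 0.1000, South 0.0854.
Largest remainders: West, North receive the extra seats.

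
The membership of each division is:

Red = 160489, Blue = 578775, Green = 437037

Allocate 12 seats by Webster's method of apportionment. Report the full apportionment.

Standard divisor 1176301/12 ≈ 98025.083; standard quotas: Red 1.637, Blue 5.904, Green 4.458.
Rounding to the nearest integer gives Red 2, Blue 6, Green 4 — total 12, matching the house size, so no adjustment is needed.

Red 2, Blue 6, Green 4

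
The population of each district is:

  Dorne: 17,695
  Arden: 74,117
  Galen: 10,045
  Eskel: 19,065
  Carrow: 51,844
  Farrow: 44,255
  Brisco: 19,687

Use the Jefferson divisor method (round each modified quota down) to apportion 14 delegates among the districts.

Dorne: 1, Arden: 5, Galen: 0, Eskel: 1, Carrow: 3, Farrow: 3, Brisco: 1

Standard divisor 236708/14 ≈ 16907.714; standard quotas: Dorne 1.047, Arden 4.384, Galen 0.594, Eskel 1.128, Carrow 3.066, Farrow 2.617, Brisco 1.164.
Rounding down gives 1, 4, 0, 1, 3, 2, 1 = 12 seats, so the divisor must be adjusted.
With modified divisor 13900: modified quotas Dorne 1.273, Arden 5.332, Galen 0.723, Eskel 1.372, Carrow 3.730, Farrow 3.184, Brisco 1.416.
Rounding down: Dorne 1, Arden 5, Galen 0, Eskel 1, Carrow 3, Farrow 3, Brisco 1 (total 14).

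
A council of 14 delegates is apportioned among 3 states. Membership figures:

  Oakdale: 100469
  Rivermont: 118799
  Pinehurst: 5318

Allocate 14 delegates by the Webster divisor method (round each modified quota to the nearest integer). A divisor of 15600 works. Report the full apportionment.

With modified divisor 15600: modified quotas Oakdale 6.440, Rivermont 7.615, Pinehurst 0.341.
Rounding to the nearest integer: Oakdale 6, Rivermont 8, Pinehurst 0 (total 14).

Oakdale: 6; Rivermont: 8; Pinehurst: 0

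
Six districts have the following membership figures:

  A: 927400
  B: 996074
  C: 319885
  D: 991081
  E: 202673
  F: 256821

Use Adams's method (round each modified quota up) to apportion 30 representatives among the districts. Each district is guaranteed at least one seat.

Standard divisor 3693934/30 ≈ 123131.133; standard quotas: A 7.532, B 8.090, C 2.598, D 8.049, E 1.646, F 2.086.
Rounding up gives 8, 9, 3, 9, 2, 3 = 34 seats, so the divisor must be adjusted.
With modified divisor 137000: modified quotas A 6.769, B 7.271, C 2.335, D 7.234, E 1.479, F 1.875.
Rounding up: A 7, B 8, C 3, D 8, E 2, F 2 (total 30).

A 7, B 8, C 3, D 8, E 2, F 2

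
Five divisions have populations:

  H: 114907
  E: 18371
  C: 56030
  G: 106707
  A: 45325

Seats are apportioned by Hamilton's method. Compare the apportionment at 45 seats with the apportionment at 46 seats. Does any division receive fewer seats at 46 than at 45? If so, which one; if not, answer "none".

E

At 45 seats: H 15, E 3, C 7, G 14, A 6.
At 46 seats: H 16, E 2, C 8, G 14, A 6.
E drops from 3 to 2.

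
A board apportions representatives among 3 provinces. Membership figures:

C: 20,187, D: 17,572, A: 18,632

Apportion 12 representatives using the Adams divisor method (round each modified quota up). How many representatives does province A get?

4

Standard divisor 56391/12 ≈ 4699.25; standard quotas: C 4.296, D 3.739, A 3.965.
Rounding up gives 5, 4, 4 = 13 seats, so the divisor must be adjusted.
With modified divisor 5500: modified quotas C 3.670, D 3.195, A 3.388.
Rounding up: C 4, D 4, A 4 (total 12).
A receives 4.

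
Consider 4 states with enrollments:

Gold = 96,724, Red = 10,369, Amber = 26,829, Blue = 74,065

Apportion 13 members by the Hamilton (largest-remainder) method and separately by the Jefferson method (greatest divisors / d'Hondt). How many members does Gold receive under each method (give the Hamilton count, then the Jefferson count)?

Hamilton: Gold 6, Red 1, Amber 2, Blue 4.
Jefferson: Gold 7, Red 0, Amber 1, Blue 5.
Gold gets 6 under Hamilton and 7 under Jefferson.

6 and 7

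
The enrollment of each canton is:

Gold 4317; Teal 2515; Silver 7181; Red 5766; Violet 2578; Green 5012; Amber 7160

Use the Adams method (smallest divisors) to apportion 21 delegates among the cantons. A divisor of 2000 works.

With modified divisor 2000: modified quotas Gold 2.159, Teal 1.258, Silver 3.591, Red 2.883, Violet 1.289, Green 2.506, Amber 3.580.
Rounding up: Gold 3, Teal 2, Silver 4, Red 3, Violet 2, Green 3, Amber 4 (total 21).

Gold: 3; Teal: 2; Silver: 4; Red: 3; Violet: 2; Green: 3; Amber: 4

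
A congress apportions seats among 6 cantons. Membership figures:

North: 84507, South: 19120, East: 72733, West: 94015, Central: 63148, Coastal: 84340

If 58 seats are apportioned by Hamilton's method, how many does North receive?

The standard divisor is 417863/58 ≈ 7204.534.
Standard quotas: North 11.7297, South 2.6539, East 10.0954, West 13.0494, Central 8.7650, Coastal 11.7065.
Lower quotas: North 11, South 2, East 10, West 13, Central 8, Coastal 11 (sum 55, leaving 3 seats).
Remainders in descending order: Central 0.7650, North 0.7297, Coastal 0.7065, South 0.6539, East 0.0954, West 0.0494.
The surplus seats go to Central, North, Coastal.
North receives 12.

12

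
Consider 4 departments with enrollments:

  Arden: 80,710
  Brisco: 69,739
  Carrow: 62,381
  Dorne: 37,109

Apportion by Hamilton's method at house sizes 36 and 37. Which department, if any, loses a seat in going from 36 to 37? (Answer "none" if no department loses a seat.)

none

At 36 seats: Arden 12, Brisco 10, Carrow 9, Dorne 5.
At 37 seats: Arden 12, Brisco 10, Carrow 9, Dorne 6.
No department's allocation decreased.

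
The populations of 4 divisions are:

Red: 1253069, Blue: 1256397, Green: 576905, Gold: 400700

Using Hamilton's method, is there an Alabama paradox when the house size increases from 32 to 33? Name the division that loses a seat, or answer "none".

none

At 32 seats: Red 11, Blue 12, Green 5, Gold 4.
At 33 seats: Red 12, Blue 12, Green 5, Gold 4.
No division's allocation decreased.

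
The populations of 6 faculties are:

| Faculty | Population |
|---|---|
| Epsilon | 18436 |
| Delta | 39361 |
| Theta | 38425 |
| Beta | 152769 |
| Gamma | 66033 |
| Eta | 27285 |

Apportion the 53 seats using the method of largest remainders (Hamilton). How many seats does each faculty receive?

Standard divisor: 342309 ÷ 53 ≈ 6458.66.
Standard quotas: Epsilon 2.8545, Delta 6.0943, Theta 5.9494, Beta 23.6534, Gamma 10.2239, Eta 4.2246.
Lower quotas: Epsilon 2, Delta 6, Theta 5, Beta 23, Gamma 10, Eta 4 (sum 50, leaving 3 seats).
Remainders in descending order: Theta 0.9494, Epsilon 0.8545, Beta 0.6534, Eta 0.2246, Gamma 0.2239, Delta 0.0943.
The surplus seats go to Theta, Epsilon, Beta.

Epsilon 3, Delta 6, Theta 6, Beta 24, Gamma 10, Eta 4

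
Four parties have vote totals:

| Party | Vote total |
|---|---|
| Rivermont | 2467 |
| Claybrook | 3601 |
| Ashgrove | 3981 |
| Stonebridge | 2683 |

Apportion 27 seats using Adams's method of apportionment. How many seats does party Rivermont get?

5

Standard divisor 12732/27 ≈ 471.556; standard quotas: Rivermont 5.232, Claybrook 7.636, Ashgrove 8.442, Stonebridge 5.690.
Rounding up gives 6, 8, 9, 6 = 29 seats, so the divisor must be adjusted.
With modified divisor 500: modified quotas Rivermont 4.934, Claybrook 7.202, Ashgrove 7.962, Stonebridge 5.366.
Rounding up: Rivermont 5, Claybrook 8, Ashgrove 8, Stonebridge 6 (total 27).
Rivermont receives 5.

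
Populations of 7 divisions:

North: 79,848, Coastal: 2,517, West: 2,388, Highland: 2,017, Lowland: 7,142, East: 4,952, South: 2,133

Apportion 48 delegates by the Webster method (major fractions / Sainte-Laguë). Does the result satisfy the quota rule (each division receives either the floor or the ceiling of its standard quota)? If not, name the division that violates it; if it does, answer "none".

Standard quotas: North 37.949, Coastal 1.196, West 1.135, Highland 0.959, Lowland 3.394, East 2.353, South 1.014.
Webster allocation: North 39, Coastal 1, West 1, Highland 1, Lowland 3, East 2, South 1.
North has quota 37.949 (lower 37, upper 38) but receives 39 — outside the quota interval.

North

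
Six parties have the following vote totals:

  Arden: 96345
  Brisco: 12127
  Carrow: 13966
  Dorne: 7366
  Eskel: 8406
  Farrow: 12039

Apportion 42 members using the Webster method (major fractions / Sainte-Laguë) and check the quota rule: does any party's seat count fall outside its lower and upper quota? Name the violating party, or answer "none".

Standard quotas: Arden 26.932, Brisco 3.390, Carrow 3.904, Dorne 2.059, Eskel 2.350, Farrow 3.365.
Webster allocation: Arden 28, Brisco 3, Carrow 4, Dorne 2, Eskel 2, Farrow 3.
Arden has quota 26.932 (lower 26, upper 27) but receives 28 — outside the quota interval.

Arden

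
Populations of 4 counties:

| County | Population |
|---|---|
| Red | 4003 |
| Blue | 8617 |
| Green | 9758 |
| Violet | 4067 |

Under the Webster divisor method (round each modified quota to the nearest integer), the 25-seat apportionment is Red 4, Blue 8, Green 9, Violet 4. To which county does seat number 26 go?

Green

Priority for the next seat is population ÷ (current seats + 0.5).
Priorities: Red 889.556, Blue 1013.765, Green 1027.158, Violet 903.778.
Highest priority: Green.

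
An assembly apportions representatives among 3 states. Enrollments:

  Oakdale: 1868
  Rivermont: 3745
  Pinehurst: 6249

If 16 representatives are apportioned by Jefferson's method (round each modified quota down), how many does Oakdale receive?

Standard divisor 11862/16 ≈ 741.375; standard quotas: Oakdale 2.520, Rivermont 5.051, Pinehurst 8.429.
Rounding down gives 2, 5, 8 = 15 seats, so the divisor must be adjusted.
With modified divisor 660: modified quotas Oakdale 2.830, Rivermont 5.674, Pinehurst 9.468.
Rounding down: Oakdale 2, Rivermont 5, Pinehurst 9 (total 16).
Oakdale receives 2.

2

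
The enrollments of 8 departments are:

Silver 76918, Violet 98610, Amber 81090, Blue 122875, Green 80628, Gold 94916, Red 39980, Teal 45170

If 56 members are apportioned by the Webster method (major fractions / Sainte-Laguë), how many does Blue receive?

11

Standard divisor 640187/56 ≈ 11431.911; standard quotas: Silver 6.728, Violet 8.626, Amber 7.093, Blue 10.748, Green 7.053, Gold 8.303, Red 3.497, Teal 3.951.
Rounding to the nearest integer gives Silver 7, Violet 9, Amber 7, Blue 11, Green 7, Gold 8, Red 3, Teal 4 — total 56, matching the house size, so no adjustment is needed.
Blue receives 11.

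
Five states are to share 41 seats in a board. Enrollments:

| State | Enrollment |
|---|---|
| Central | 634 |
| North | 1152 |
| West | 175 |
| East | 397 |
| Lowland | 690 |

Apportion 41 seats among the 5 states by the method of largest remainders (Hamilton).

Standard divisor: 3048 ÷ 41 ≈ 74.341.
Standard quotas: Central 8.528, North 15.496, West 2.354, East 5.340, Lowland 9.281.
Lower quotas: Central 8, North 15, West 2, East 5, Lowland 9 (sum 39, leaving 2 seats).
Remainders in descending order: Central 0.528, North 0.496, West 0.354, East 0.340, Lowland 0.281.
The surplus seats go to Central, North.

Central 9; North 16; West 2; East 5; Lowland 9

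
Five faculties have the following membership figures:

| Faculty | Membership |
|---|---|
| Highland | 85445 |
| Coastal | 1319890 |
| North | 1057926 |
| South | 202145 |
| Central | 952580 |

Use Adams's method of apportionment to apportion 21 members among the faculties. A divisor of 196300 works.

With modified divisor 196300: modified quotas Highland 0.435, Coastal 6.724, North 5.389, South 1.030, Central 4.853.
Rounding up: Highland 1, Coastal 7, North 6, South 2, Central 5 (total 21).

Highland: 1; Coastal: 7; North: 6; South: 2; Central: 5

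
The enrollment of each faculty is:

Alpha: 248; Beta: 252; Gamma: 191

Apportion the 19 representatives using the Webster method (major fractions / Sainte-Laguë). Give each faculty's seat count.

Standard divisor 691/19 ≈ 36.368; standard quotas: Alpha 6.819, Beta 6.929, Gamma 5.252.
Rounding to the nearest integer gives Alpha 7, Beta 7, Gamma 5 — total 19, matching the house size, so no adjustment is needed.

Alpha: 7, Beta: 7, Gamma: 5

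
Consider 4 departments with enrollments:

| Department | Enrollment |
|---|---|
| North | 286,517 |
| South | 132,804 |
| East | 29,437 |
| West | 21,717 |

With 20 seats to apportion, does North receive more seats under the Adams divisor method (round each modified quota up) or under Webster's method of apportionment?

Webster

Adams: North 11, South 6, East 2, West 1.
Webster: North 12, South 6, East 1, West 1.
North gets 11 under Adams and 12 under Webster.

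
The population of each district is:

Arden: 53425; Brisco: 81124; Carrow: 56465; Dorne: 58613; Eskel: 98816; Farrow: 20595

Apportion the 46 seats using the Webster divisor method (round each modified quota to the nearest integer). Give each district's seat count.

Standard divisor 369038/46 ≈ 8022.565; standard quotas: Arden 6.659, Brisco 10.112, Carrow 7.038, Dorne 7.306, Eskel 12.317, Farrow 2.567.
Rounding to the nearest integer gives Arden 7, Brisco 10, Carrow 7, Dorne 7, Eskel 12, Farrow 3 — total 46, matching the house size, so no adjustment is needed.

Arden: 7, Brisco: 10, Carrow: 7, Dorne: 7, Eskel: 12, Farrow: 3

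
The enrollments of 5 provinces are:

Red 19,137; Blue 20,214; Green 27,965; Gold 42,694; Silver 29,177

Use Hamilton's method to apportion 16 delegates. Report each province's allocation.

Red 2; Blue 2; Green 3; Gold 5; Silver 4

The standard divisor is 139187/16 ≈ 8699.188.
Standard quotas: Red 2.1999, Blue 2.3237, Green 3.2147, Gold 4.9078, Silver 3.3540.
Lower quotas: Red 2, Blue 2, Green 3, Gold 4, Silver 3 (sum 14, leaving 2 seats).
Remainders in descending order: Gold 0.9078, Silver 0.3540, Blue 0.3237, Green 0.2147, Red 0.1999.
Largest remainders: Gold, Silver receive the extra seats.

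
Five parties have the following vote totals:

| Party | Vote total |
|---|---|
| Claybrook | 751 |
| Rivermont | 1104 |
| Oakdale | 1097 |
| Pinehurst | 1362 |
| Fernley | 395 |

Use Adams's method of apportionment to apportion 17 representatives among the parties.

Standard divisor 4709/17 ≈ 277; standard quotas: Claybrook 2.711, Rivermont 3.986, Oakdale 3.960, Pinehurst 4.917, Fernley 1.426.
Rounding up gives 3, 4, 4, 5, 2 = 18 seats, so the divisor must be adjusted.
With modified divisor 350: modified quotas Claybrook 2.146, Rivermont 3.154, Oakdale 3.134, Pinehurst 3.891, Fernley 1.129.
Rounding up: Claybrook 3, Rivermont 4, Oakdale 4, Pinehurst 4, Fernley 2 (total 17).

Claybrook 3; Rivermont 4; Oakdale 4; Pinehurst 4; Fernley 2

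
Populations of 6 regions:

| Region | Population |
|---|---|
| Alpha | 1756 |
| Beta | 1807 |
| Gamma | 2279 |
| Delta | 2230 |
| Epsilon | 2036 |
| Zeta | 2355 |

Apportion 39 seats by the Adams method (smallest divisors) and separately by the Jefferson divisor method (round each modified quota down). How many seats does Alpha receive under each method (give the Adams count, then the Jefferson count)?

Adams: Alpha 6, Beta 6, Gamma 7, Delta 7, Epsilon 6, Zeta 7.
Jefferson: Alpha 5, Beta 6, Gamma 7, Delta 7, Epsilon 6, Zeta 8.
Alpha gets 6 under Adams and 5 under Jefferson.

6 and 5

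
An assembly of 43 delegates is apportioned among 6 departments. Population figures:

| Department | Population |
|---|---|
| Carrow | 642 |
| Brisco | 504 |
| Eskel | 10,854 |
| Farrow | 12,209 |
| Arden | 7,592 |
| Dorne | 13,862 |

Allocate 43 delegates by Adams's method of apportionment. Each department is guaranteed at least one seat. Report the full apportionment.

Carrow: 1, Brisco: 1, Eskel: 10, Farrow: 11, Arden: 7, Dorne: 13

Standard divisor 45663/43 ≈ 1061.93; standard quotas: Carrow 0.605, Brisco 0.475, Eskel 10.221, Farrow 11.497, Arden 7.149, Dorne 13.054.
Rounding up gives 1, 1, 11, 12, 8, 14 = 47 seats, so the divisor must be adjusted.
With modified divisor 1130: modified quotas Carrow 0.568, Brisco 0.446, Eskel 9.605, Farrow 10.804, Arden 6.719, Dorne 12.267.
Rounding up: Carrow 1, Brisco 1, Eskel 10, Farrow 11, Arden 7, Dorne 13 (total 43).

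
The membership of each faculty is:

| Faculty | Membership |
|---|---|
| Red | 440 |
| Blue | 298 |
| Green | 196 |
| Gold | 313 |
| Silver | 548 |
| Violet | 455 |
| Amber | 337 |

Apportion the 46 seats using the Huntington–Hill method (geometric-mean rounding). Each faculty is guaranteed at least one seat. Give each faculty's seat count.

With divisor 57: modified quotas Red 7.719, Blue 5.228, Green 3.439, Gold 5.491, Silver 9.614, Violet 7.982, Amber 5.912.
Geometric-mean thresholds: Red √(7·8)=7.483, Blue √(5·6)=5.477, Green √(3·4)=3.464, Gold √(5·6)=5.477, Silver √(9·10)=9.487, Violet √(7·8)=7.483, Amber √(5·6)=5.477.
Each quota rounded against its threshold gives Red 8, Blue 5, Green 3, Gold 6, Silver 10, Violet 8, Amber 6 (total 46).

Red 8, Blue 5, Green 3, Gold 6, Silver 10, Violet 8, Amber 6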